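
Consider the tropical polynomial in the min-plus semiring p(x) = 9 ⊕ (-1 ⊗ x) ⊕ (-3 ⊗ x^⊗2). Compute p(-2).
p(-2) = -7

A tropical monomial a ⊗ x^⊗i evaluates to a + i · x. Evaluating each term at x = -2:
  Term 0 contributes 9 + 0 · -2 = 9
  Term 1 contributes -1 + 1 · -2 = -3
  Term 2 contributes -3 + 2 · -2 = -7
p(-2) = ⊕ of these = min[9, -3, -7] = -7.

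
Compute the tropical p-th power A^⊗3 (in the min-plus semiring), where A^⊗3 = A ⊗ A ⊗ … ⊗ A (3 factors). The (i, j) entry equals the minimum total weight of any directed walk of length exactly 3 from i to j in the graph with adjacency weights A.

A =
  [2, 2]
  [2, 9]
A^⊗3 =
  [6, 6]
  [6, 6]

Each entry (A^⊗3)_ij equals the minimum over all length-3 walks i = v_0 → v_1 → … → v_3 = j of Σ_t A[v_t][v_{t+1}]. For example, for (i, j) = (0, 1) we minimise over 4 possible intermediate vertex sequences; the minimum is 6, attained along the walk 0 → 0 → 0 → 1.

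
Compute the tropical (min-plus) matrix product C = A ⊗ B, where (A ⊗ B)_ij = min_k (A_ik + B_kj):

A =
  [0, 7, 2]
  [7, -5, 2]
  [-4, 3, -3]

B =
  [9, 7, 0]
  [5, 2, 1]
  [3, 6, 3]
A ⊗ B =
  [5, 7, 0]
  [0, -3, -4]
  [0, 3, -4]

Apply the min-plus product entry-by-entry:
  C[0][0] = min over k of (A[0][0] + B[0][0] = 0 + 9 = 9, A[0][1] + B[1][0] = 7 + 5 = 12, A[0][2] + B[2][0] = 2 + 3 = 5) = 5 (attained at k = 2)
  C[0][1] = min over k of (A[0][0] + B[0][1] = 0 + 7 = 7, A[0][1] + B[1][1] = 7 + 2 = 9, A[0][2] + B[2][1] = 2 + 6 = 8) = 7 (attained at k = 0)
  C[0][2] = min over k of (A[0][0] + B[0][2] = 0 + 0 = 0, A[0][1] + B[1][2] = 7 + 1 = 8, A[0][2] + B[2][2] = 2 + 3 = 5) = 0 (attained at k = 0)
  C[1][0] = min over k of (A[1][0] + B[0][0] = 7 + 9 = 16, A[1][1] + B[1][0] = -5 + 5 = 0, A[1][2] + B[2][0] = 2 + 3 = 5) = 0 (attained at k = 1)
  C[1][1] = min over k of (A[1][0] + B[0][1] = 7 + 7 = 14, A[1][1] + B[1][1] = -5 + 2 = -3, A[1][2] + B[2][1] = 2 + 6 = 8) = -3 (attained at k = 1)
  C[1][2] = min over k of (A[1][0] + B[0][2] = 7 + 0 = 7, A[1][1] + B[1][2] = -5 + 1 = -4, A[1][2] + B[2][2] = 2 + 3 = 5) = -4 (attained at k = 1)
  C[2][0] = min over k of (A[2][0] + B[0][0] = -4 + 9 = 5, A[2][1] + B[1][0] = 3 + 5 = 8, A[2][2] + B[2][0] = -3 + 3 = 0) = 0 (attained at k = 2)
  C[2][1] = min over k of (A[2][0] + B[0][1] = -4 + 7 = 3, A[2][1] + B[1][1] = 3 + 2 = 5, A[2][2] + B[2][1] = -3 + 6 = 3) = 3 (attained at k = 0)
  C[2][2] = min over k of (A[2][0] + B[0][2] = -4 + 0 = -4, A[2][1] + B[1][2] = 3 + 1 = 4, A[2][2] + B[2][2] = -3 + 3 = 0) = -4 (attained at k = 0)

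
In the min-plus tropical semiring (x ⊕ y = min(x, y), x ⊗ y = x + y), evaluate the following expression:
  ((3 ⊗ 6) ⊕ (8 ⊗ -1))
((3 ⊗ 6) ⊕ (8 ⊗ -1)) = 7

Expand innermost to outermost. Recall ⊕ takes the minimum of its arguments and ⊗ takes their sum. Working out the expression ((3 ⊗ 6) ⊕ (8 ⊗ -1)) gives 7.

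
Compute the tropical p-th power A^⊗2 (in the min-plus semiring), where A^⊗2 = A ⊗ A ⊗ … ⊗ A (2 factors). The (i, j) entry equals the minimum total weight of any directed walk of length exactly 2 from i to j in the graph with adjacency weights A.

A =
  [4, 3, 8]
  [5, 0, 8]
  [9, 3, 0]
A^⊗2 =
  [8, 3, 8]
  [5, 0, 8]
  [8, 3, 0]

Each entry (A^⊗2)_ij equals the minimum over all length-2 walks i = v_0 → v_1 → … → v_2 = j of Σ_t A[v_t][v_{t+1}]. For example, for (i, j) = (0, 2) we minimise over 3 possible intermediate vertex sequences; the minimum is 8, attained along the walk 0 → 2 → 2.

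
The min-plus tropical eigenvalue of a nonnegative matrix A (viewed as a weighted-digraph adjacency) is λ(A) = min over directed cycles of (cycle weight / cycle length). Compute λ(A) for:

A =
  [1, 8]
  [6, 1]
λ(A) = 1

Enumerate directed cycles and compute their means (weight / length). Sample:
  cycle 0 → 0: weight = 1, length = 1, mean = 1/1 ≈ 1.000
  cycle 1 → 1: weight = 1, length = 1, mean = 1/1 ≈ 1.000
  cycle 0 → 1 → 0: weight = 14, length = 2, mean = 14/2 ≈ 7.000
  cycle 1 → 0 → 1: weight = 14, length = 2, mean = 14/2 ≈ 7.000
Minimum mean = 1.000, attained e.g. along the cycle 0 → 0 with weight 1 and length 1. So λ(A) = 1/1 = 1.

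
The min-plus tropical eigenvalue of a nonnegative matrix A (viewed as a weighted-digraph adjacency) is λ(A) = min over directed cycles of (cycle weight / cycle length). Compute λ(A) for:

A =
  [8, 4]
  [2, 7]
λ(A) = 3

Enumerate directed cycles and compute their means (weight / length). Sample:
  cycle 0 → 0: weight = 8, length = 1, mean = 8/1 ≈ 8.000
  cycle 1 → 1: weight = 7, length = 1, mean = 7/1 ≈ 7.000
  cycle 0 → 1 → 0: weight = 6, length = 2, mean = 6/2 ≈ 3.000
  cycle 1 → 0 → 1: weight = 6, length = 2, mean = 6/2 ≈ 3.000
Minimum mean = 3.000, attained e.g. along the cycle 0 → 1 → 0 with weight 6 and length 2. So λ(A) = 6/2 = 3.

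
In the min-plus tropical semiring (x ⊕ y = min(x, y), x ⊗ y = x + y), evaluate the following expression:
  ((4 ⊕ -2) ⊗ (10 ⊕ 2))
((4 ⊕ -2) ⊗ (10 ⊕ 2)) = 0

Expand innermost to outermost. Recall ⊕ takes the minimum of its arguments and ⊗ takes their sum. Working out the expression ((4 ⊕ -2) ⊗ (10 ⊕ 2)) gives 0.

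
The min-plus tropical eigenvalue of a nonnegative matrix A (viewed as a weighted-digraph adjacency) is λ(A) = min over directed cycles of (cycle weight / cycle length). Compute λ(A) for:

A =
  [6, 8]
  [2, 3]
λ(A) = 3

Enumerate directed cycles and compute their means (weight / length). Sample:
  cycle 0 → 0: weight = 6, length = 1, mean = 6/1 ≈ 6.000
  cycle 1 → 1: weight = 3, length = 1, mean = 3/1 ≈ 3.000
  cycle 0 → 1 → 0: weight = 10, length = 2, mean = 10/2 ≈ 5.000
  cycle 1 → 0 → 1: weight = 10, length = 2, mean = 10/2 ≈ 5.000
Minimum mean = 3.000, attained e.g. along the cycle 1 → 1 with weight 3 and length 1. So λ(A) = 3/1 = 3.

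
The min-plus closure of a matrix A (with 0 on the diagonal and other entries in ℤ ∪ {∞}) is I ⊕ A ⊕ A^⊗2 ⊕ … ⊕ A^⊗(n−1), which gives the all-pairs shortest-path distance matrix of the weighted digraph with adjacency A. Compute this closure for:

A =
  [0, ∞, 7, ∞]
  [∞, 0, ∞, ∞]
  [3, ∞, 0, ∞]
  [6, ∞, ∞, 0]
Closure =
  [0, ∞, 7, ∞]
  [∞, 0, ∞, ∞]
  [3, ∞, 0, ∞]
  [6, ∞, 13, 0]

This is the Floyd-Warshall all-pairs shortest-path computation. For each intermediate vertex k = 0, 1, …, 3, update dist[i][j] ← min(dist[i][j], dist[i][k] + dist[k][j]). The final matrix gives, for each (i, j), the minimum total weight of any directed path from i to j (possibly empty when i = j).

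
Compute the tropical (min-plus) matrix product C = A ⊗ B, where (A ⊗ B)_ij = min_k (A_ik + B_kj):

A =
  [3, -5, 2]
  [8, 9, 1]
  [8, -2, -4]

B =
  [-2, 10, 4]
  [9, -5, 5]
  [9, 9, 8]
A ⊗ B =
  [1, -10, 0]
  [6, 4, 9]
  [5, -7, 3]

Apply the min-plus product entry-by-entry:
  C[0][0] = min over k of (A[0][0] + B[0][0] = 3 + -2 = 1, A[0][1] + B[1][0] = -5 + 9 = 4, A[0][2] + B[2][0] = 2 + 9 = 11) = 1 (attained at k = 0)
  C[0][1] = min over k of (A[0][0] + B[0][1] = 3 + 10 = 13, A[0][1] + B[1][1] = -5 + -5 = -10, A[0][2] + B[2][1] = 2 + 9 = 11) = -10 (attained at k = 1)
  C[0][2] = min over k of (A[0][0] + B[0][2] = 3 + 4 = 7, A[0][1] + B[1][2] = -5 + 5 = 0, A[0][2] + B[2][2] = 2 + 8 = 10) = 0 (attained at k = 1)
  C[1][0] = min over k of (A[1][0] + B[0][0] = 8 + -2 = 6, A[1][1] + B[1][0] = 9 + 9 = 18, A[1][2] + B[2][0] = 1 + 9 = 10) = 6 (attained at k = 0)
  C[1][1] = min over k of (A[1][0] + B[0][1] = 8 + 10 = 18, A[1][1] + B[1][1] = 9 + -5 = 4, A[1][2] + B[2][1] = 1 + 9 = 10) = 4 (attained at k = 1)
  C[1][2] = min over k of (A[1][0] + B[0][2] = 8 + 4 = 12, A[1][1] + B[1][2] = 9 + 5 = 14, A[1][2] + B[2][2] = 1 + 8 = 9) = 9 (attained at k = 2)
  C[2][0] = min over k of (A[2][0] + B[0][0] = 8 + -2 = 6, A[2][1] + B[1][0] = -2 + 9 = 7, A[2][2] + B[2][0] = -4 + 9 = 5) = 5 (attained at k = 2)
  C[2][1] = min over k of (A[2][0] + B[0][1] = 8 + 10 = 18, A[2][1] + B[1][1] = -2 + -5 = -7, A[2][2] + B[2][1] = -4 + 9 = 5) = -7 (attained at k = 1)
  C[2][2] = min over k of (A[2][0] + B[0][2] = 8 + 4 = 12, A[2][1] + B[1][2] = -2 + 5 = 3, A[2][2] + B[2][2] = -4 + 8 = 4) = 3 (attained at k = 1)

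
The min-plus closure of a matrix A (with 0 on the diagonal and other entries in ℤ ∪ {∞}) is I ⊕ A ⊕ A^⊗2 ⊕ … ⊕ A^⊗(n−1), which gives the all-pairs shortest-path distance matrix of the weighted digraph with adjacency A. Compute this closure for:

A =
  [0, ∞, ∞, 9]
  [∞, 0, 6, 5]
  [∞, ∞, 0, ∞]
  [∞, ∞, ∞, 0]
Closure =
  [0, ∞, ∞, 9]
  [∞, 0, 6, 5]
  [∞, ∞, 0, ∞]
  [∞, ∞, ∞, 0]

This is the Floyd-Warshall all-pairs shortest-path computation. For each intermediate vertex k = 0, 1, …, 3, update dist[i][j] ← min(dist[i][j], dist[i][k] + dist[k][j]). The final matrix gives, for each (i, j), the minimum total weight of any directed path from i to j (possibly empty when i = j).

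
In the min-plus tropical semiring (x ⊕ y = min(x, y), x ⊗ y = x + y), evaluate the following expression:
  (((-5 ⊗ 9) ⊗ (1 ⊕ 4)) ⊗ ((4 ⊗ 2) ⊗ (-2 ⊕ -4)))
(((-5 ⊗ 9) ⊗ (1 ⊕ 4)) ⊗ ((4 ⊗ 2) ⊗ (-2 ⊕ -4))) = 7

Expand innermost to outermost. Recall ⊕ takes the minimum of its arguments and ⊗ takes their sum. Working out the expression (((-5 ⊗ 9) ⊗ (1 ⊕ 4)) ⊗ ((4 ⊗ 2) ⊗ (-2 ⊕ -4))) gives 7.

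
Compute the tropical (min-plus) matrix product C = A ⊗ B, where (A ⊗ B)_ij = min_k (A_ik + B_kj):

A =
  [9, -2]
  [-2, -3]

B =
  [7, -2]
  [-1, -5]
A ⊗ B =
  [-3, -7]
  [-4, -8]

Apply the min-plus product entry-by-entry:
  C[0][0] = min over k of (A[0][0] + B[0][0] = 9 + 7 = 16, A[0][1] + B[1][0] = -2 + -1 = -3) = -3 (attained at k = 1)
  C[0][1] = min over k of (A[0][0] + B[0][1] = 9 + -2 = 7, A[0][1] + B[1][1] = -2 + -5 = -7) = -7 (attained at k = 1)
  C[1][0] = min over k of (A[1][0] + B[0][0] = -2 + 7 = 5, A[1][1] + B[1][0] = -3 + -1 = -4) = -4 (attained at k = 1)
  C[1][1] = min over k of (A[1][0] + B[0][1] = -2 + -2 = -4, A[1][1] + B[1][1] = -3 + -5 = -8) = -8 (attained at k = 1)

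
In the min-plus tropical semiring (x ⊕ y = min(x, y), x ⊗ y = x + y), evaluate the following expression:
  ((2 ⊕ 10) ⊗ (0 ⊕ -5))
((2 ⊕ 10) ⊗ (0 ⊕ -5)) = -3

Expand innermost to outermost. Recall ⊕ takes the minimum of its arguments and ⊗ takes their sum. Working out the expression ((2 ⊕ 10) ⊗ (0 ⊕ -5)) gives -3.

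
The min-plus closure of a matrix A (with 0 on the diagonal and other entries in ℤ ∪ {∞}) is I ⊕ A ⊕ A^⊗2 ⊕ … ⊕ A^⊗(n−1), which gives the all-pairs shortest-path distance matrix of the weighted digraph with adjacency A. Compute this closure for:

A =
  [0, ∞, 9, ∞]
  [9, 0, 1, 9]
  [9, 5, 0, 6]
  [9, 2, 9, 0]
Closure =
  [0, 14, 9, 15]
  [9, 0, 1, 7]
  [9, 5, 0, 6]
  [9, 2, 3, 0]

This is the Floyd-Warshall all-pairs shortest-path computation. For each intermediate vertex k = 0, 1, …, 3, update dist[i][j] ← min(dist[i][j], dist[i][k] + dist[k][j]). The final matrix gives, for each (i, j), the minimum total weight of any directed path from i to j (possibly empty when i = j).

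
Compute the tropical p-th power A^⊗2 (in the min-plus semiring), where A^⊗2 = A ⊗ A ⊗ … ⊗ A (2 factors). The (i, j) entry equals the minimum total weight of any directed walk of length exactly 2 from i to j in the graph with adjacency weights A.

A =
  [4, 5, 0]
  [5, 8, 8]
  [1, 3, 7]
A^⊗2 =
  [1, 3, 4]
  [9, 10, 5]
  [5, 6, 1]

Each entry (A^⊗2)_ij equals the minimum over all length-2 walks i = v_0 → v_1 → … → v_2 = j of Σ_t A[v_t][v_{t+1}]. For example, for (i, j) = (0, 2) we minimise over 3 possible intermediate vertex sequences; the minimum is 4, attained along the walk 0 → 0 → 2.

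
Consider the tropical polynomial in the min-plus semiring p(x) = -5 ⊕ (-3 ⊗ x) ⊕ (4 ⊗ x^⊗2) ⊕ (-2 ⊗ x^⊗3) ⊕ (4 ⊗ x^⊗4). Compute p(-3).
p(-3) = -11

A tropical monomial a ⊗ x^⊗i evaluates to a + i · x. Evaluating each term at x = -3:
  Term 0 contributes -5 + 0 · -3 = -5
  Term 1 contributes -3 + 1 · -3 = -6
  Term 2 contributes 4 + 2 · -3 = -2
  Term 3 contributes -2 + 3 · -3 = -11
  Term 4 contributes 4 + 4 · -3 = -8
p(-3) = ⊕ of these = min[-5, -6, -2, -11, -8] = -11.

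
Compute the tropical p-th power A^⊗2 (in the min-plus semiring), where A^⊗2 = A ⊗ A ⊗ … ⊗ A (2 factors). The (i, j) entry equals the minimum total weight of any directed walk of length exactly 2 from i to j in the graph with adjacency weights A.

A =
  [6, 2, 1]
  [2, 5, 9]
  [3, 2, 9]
A^⊗2 =
  [4, 3, 7]
  [7, 4, 3]
  [4, 5, 4]

Each entry (A^⊗2)_ij equals the minimum over all length-2 walks i = v_0 → v_1 → … → v_2 = j of Σ_t A[v_t][v_{t+1}]. For example, for (i, j) = (0, 2) we minimise over 3 possible intermediate vertex sequences; the minimum is 7, attained along the walk 0 → 0 → 2.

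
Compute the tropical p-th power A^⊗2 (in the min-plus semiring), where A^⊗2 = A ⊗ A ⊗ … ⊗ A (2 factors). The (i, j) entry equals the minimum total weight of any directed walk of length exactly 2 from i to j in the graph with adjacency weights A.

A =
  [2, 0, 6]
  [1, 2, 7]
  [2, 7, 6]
A^⊗2 =
  [1, 2, 7]
  [3, 1, 7]
  [4, 2, 8]

Each entry (A^⊗2)_ij equals the minimum over all length-2 walks i = v_0 → v_1 → … → v_2 = j of Σ_t A[v_t][v_{t+1}]. For example, for (i, j) = (0, 2) we minimise over 3 possible intermediate vertex sequences; the minimum is 7, attained along the walk 0 → 1 → 2.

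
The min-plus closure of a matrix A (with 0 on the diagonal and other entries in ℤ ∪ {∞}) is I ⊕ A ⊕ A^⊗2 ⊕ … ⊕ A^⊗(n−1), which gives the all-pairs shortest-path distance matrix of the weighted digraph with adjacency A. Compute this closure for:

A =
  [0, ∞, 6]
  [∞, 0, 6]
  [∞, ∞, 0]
Closure =
  [0, ∞, 6]
  [∞, 0, 6]
  [∞, ∞, 0]

This is the Floyd-Warshall all-pairs shortest-path computation. For each intermediate vertex k = 0, 1, …, 2, update dist[i][j] ← min(dist[i][j], dist[i][k] + dist[k][j]). The final matrix gives, for each (i, j), the minimum total weight of any directed path from i to j (possibly empty when i = j).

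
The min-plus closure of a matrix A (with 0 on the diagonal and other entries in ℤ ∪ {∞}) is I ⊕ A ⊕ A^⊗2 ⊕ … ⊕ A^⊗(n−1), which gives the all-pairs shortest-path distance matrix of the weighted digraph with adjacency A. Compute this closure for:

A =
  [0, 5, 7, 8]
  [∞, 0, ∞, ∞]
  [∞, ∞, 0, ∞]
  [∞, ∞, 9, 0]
Closure =
  [0, 5, 7, 8]
  [∞, 0, ∞, ∞]
  [∞, ∞, 0, ∞]
  [∞, ∞, 9, 0]

This is the Floyd-Warshall all-pairs shortest-path computation. For each intermediate vertex k = 0, 1, …, 3, update dist[i][j] ← min(dist[i][j], dist[i][k] + dist[k][j]). The final matrix gives, for each (i, j), the minimum total weight of any directed path from i to j (possibly empty when i = j).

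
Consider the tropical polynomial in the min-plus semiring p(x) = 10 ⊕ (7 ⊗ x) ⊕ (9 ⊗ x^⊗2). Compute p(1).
p(1) = 8

A tropical monomial a ⊗ x^⊗i evaluates to a + i · x. Evaluating each term at x = 1:
  Term 0 contributes 10 + 0 · 1 = 10
  Term 1 contributes 7 + 1 · 1 = 8
  Term 2 contributes 9 + 2 · 1 = 11
p(1) = ⊕ of these = min[10, 8, 11] = 8.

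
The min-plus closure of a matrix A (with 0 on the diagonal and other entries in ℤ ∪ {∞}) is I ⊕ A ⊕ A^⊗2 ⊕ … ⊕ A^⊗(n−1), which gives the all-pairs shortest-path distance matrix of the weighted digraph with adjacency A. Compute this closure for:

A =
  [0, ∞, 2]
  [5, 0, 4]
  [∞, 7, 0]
Closure =
  [0, 9, 2]
  [5, 0, 4]
  [12, 7, 0]

This is the Floyd-Warshall all-pairs shortest-path computation. For each intermediate vertex k = 0, 1, …, 2, update dist[i][j] ← min(dist[i][j], dist[i][k] + dist[k][j]). The final matrix gives, for each (i, j), the minimum total weight of any directed path from i to j (possibly empty when i = j).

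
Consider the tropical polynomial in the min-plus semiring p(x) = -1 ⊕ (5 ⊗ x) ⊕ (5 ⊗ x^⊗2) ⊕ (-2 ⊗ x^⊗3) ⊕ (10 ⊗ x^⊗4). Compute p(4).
p(4) = -1

A tropical monomial a ⊗ x^⊗i evaluates to a + i · x. Evaluating each term at x = 4:
  Term 0 contributes -1 + 0 · 4 = -1
  Term 1 contributes 5 + 1 · 4 = 9
  Term 2 contributes 5 + 2 · 4 = 13
  Term 3 contributes -2 + 3 · 4 = 10
  Term 4 contributes 10 + 4 · 4 = 26
p(4) = ⊕ of these = min[-1, 9, 13, 10, 26] = -1.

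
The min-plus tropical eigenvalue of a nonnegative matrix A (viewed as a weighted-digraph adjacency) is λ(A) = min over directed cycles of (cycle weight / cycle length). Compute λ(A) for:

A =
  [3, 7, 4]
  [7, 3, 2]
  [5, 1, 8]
λ(A) = 3/2

Enumerate directed cycles and compute their means (weight / length). Sample:
  cycle 0 → 0: weight = 3, length = 1, mean = 3/1 ≈ 3.000
  cycle 1 → 1: weight = 3, length = 1, mean = 3/1 ≈ 3.000
  cycle 2 → 2: weight = 8, length = 1, mean = 8/1 ≈ 8.000
  cycle 0 → 1 → 0: weight = 14, length = 2, mean = 14/2 ≈ 7.000
  cycle 0 → 2 → 0: weight = 9, length = 2, mean = 9/2 ≈ 4.500
  cycle 1 → 0 → 1: weight = 14, length = 2, mean = 14/2 ≈ 7.000
Minimum mean = 1.500, attained e.g. along the cycle 1 → 2 → 1 with weight 3 and length 2. So λ(A) = 3/2 = 3/2.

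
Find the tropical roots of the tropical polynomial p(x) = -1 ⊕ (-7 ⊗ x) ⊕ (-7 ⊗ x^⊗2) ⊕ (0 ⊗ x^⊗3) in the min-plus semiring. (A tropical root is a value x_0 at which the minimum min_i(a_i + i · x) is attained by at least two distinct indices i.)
Roots: {-7, 0, 6}

Each tropical root is a break point of the lower envelope of the lines y = a_i + i · x (there are 4 lines, with slopes 0, 1, ..., 3). Only the lines that attain the minimum somewhere contribute to roots; other lines are dominated. Here the surviving (envelope) indices are i = 3, i = 2, i = 1, i = 0.
Intersections between consecutive envelope lines give the roots: for adjacent envelope indices i < j the intersection is x = (a_i − a_j) / (j − i). Reading off the sorted break points: {-7, 0, 6}.
Verification: at each break x_0, at least two indices attain the minimum of min_i(a_i + i · x_0).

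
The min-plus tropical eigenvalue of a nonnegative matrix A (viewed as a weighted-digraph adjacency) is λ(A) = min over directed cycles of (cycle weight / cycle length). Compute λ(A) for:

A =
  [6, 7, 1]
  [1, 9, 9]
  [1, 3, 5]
λ(A) = 1

Enumerate directed cycles and compute their means (weight / length). Sample:
  cycle 0 → 0: weight = 6, length = 1, mean = 6/1 ≈ 6.000
  cycle 1 → 1: weight = 9, length = 1, mean = 9/1 ≈ 9.000
  cycle 2 → 2: weight = 5, length = 1, mean = 5/1 ≈ 5.000
  cycle 0 → 1 → 0: weight = 8, length = 2, mean = 8/2 ≈ 4.000
  cycle 0 → 2 → 0: weight = 2, length = 2, mean = 2/2 ≈ 1.000
  cycle 1 → 0 → 1: weight = 8, length = 2, mean = 8/2 ≈ 4.000
Minimum mean = 1.000, attained e.g. along the cycle 0 → 2 → 0 with weight 2 and length 2. So λ(A) = 2/2 = 1.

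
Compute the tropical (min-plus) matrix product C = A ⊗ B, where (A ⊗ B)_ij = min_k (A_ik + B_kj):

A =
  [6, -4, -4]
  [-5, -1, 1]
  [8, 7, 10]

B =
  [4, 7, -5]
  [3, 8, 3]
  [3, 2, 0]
A ⊗ B =
  [-1, -2, -4]
  [-1, 2, -10]
  [10, 12, 3]

Apply the min-plus product entry-by-entry:
  C[0][0] = min over k of (A[0][0] + B[0][0] = 6 + 4 = 10, A[0][1] + B[1][0] = -4 + 3 = -1, A[0][2] + B[2][0] = -4 + 3 = -1) = -1 (attained at k = 1)
  C[0][1] = min over k of (A[0][0] + B[0][1] = 6 + 7 = 13, A[0][1] + B[1][1] = -4 + 8 = 4, A[0][2] + B[2][1] = -4 + 2 = -2) = -2 (attained at k = 2)
  C[0][2] = min over k of (A[0][0] + B[0][2] = 6 + -5 = 1, A[0][1] + B[1][2] = -4 + 3 = -1, A[0][2] + B[2][2] = -4 + 0 = -4) = -4 (attained at k = 2)
  C[1][0] = min over k of (A[1][0] + B[0][0] = -5 + 4 = -1, A[1][1] + B[1][0] = -1 + 3 = 2, A[1][2] + B[2][0] = 1 + 3 = 4) = -1 (attained at k = 0)
  C[1][1] = min over k of (A[1][0] + B[0][1] = -5 + 7 = 2, A[1][1] + B[1][1] = -1 + 8 = 7, A[1][2] + B[2][1] = 1 + 2 = 3) = 2 (attained at k = 0)
  C[1][2] = min over k of (A[1][0] + B[0][2] = -5 + -5 = -10, A[1][1] + B[1][2] = -1 + 3 = 2, A[1][2] + B[2][2] = 1 + 0 = 1) = -10 (attained at k = 0)
  C[2][0] = min over k of (A[2][0] + B[0][0] = 8 + 4 = 12, A[2][1] + B[1][0] = 7 + 3 = 10, A[2][2] + B[2][0] = 10 + 3 = 13) = 10 (attained at k = 1)
  C[2][1] = min over k of (A[2][0] + B[0][1] = 8 + 7 = 15, A[2][1] + B[1][1] = 7 + 8 = 15, A[2][2] + B[2][1] = 10 + 2 = 12) = 12 (attained at k = 2)
  C[2][2] = min over k of (A[2][0] + B[0][2] = 8 + -5 = 3, A[2][1] + B[1][2] = 7 + 3 = 10, A[2][2] + B[2][2] = 10 + 0 = 10) = 3 (attained at k = 0)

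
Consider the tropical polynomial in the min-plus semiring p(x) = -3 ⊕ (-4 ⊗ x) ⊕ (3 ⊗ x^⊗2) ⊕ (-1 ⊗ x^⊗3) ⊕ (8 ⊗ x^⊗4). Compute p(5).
p(5) = -3

A tropical monomial a ⊗ x^⊗i evaluates to a + i · x. Evaluating each term at x = 5:
  Term 0 contributes -3 + 0 · 5 = -3
  Term 1 contributes -4 + 1 · 5 = 1
  Term 2 contributes 3 + 2 · 5 = 13
  Term 3 contributes -1 + 3 · 5 = 14
  Term 4 contributes 8 + 4 · 5 = 28
p(5) = ⊕ of these = min[-3, 1, 13, 14, 28] = -3.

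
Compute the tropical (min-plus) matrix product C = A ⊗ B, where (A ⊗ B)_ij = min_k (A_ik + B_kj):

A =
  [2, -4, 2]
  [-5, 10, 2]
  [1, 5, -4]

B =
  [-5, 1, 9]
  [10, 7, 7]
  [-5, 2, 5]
A ⊗ B =
  [-3, 3, 3]
  [-10, -4, 4]
  [-9, -2, 1]

Apply the min-plus product entry-by-entry:
  C[0][0] = min over k of (A[0][0] + B[0][0] = 2 + -5 = -3, A[0][1] + B[1][0] = -4 + 10 = 6, A[0][2] + B[2][0] = 2 + -5 = -3) = -3 (attained at k = 0)
  C[0][1] = min over k of (A[0][0] + B[0][1] = 2 + 1 = 3, A[0][1] + B[1][1] = -4 + 7 = 3, A[0][2] + B[2][1] = 2 + 2 = 4) = 3 (attained at k = 0)
  C[0][2] = min over k of (A[0][0] + B[0][2] = 2 + 9 = 11, A[0][1] + B[1][2] = -4 + 7 = 3, A[0][2] + B[2][2] = 2 + 5 = 7) = 3 (attained at k = 1)
  C[1][0] = min over k of (A[1][0] + B[0][0] = -5 + -5 = -10, A[1][1] + B[1][0] = 10 + 10 = 20, A[1][2] + B[2][0] = 2 + -5 = -3) = -10 (attained at k = 0)
  C[1][1] = min over k of (A[1][0] + B[0][1] = -5 + 1 = -4, A[1][1] + B[1][1] = 10 + 7 = 17, A[1][2] + B[2][1] = 2 + 2 = 4) = -4 (attained at k = 0)
  C[1][2] = min over k of (A[1][0] + B[0][2] = -5 + 9 = 4, A[1][1] + B[1][2] = 10 + 7 = 17, A[1][2] + B[2][2] = 2 + 5 = 7) = 4 (attained at k = 0)
  C[2][0] = min over k of (A[2][0] + B[0][0] = 1 + -5 = -4, A[2][1] + B[1][0] = 5 + 10 = 15, A[2][2] + B[2][0] = -4 + -5 = -9) = -9 (attained at k = 2)
  C[2][1] = min over k of (A[2][0] + B[0][1] = 1 + 1 = 2, A[2][1] + B[1][1] = 5 + 7 = 12, A[2][2] + B[2][1] = -4 + 2 = -2) = -2 (attained at k = 2)
  C[2][2] = min over k of (A[2][0] + B[0][2] = 1 + 9 = 10, A[2][1] + B[1][2] = 5 + 7 = 12, A[2][2] + B[2][2] = -4 + 5 = 1) = 1 (attained at k = 2)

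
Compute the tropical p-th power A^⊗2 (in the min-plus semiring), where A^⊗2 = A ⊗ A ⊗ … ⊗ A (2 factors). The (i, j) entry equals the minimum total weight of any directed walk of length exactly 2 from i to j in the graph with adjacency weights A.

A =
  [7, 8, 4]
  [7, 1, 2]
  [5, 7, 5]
A^⊗2 =
  [9, 9, 9]
  [7, 2, 3]
  [10, 8, 9]

Each entry (A^⊗2)_ij equals the minimum over all length-2 walks i = v_0 → v_1 → … → v_2 = j of Σ_t A[v_t][v_{t+1}]. For example, for (i, j) = (0, 2) we minimise over 3 possible intermediate vertex sequences; the minimum is 9, attained along the walk 0 → 2 → 2.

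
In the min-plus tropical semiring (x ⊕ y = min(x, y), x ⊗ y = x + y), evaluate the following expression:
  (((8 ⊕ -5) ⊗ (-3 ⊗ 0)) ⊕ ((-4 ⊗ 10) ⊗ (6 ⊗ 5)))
(((8 ⊕ -5) ⊗ (-3 ⊗ 0)) ⊕ ((-4 ⊗ 10) ⊗ (6 ⊗ 5))) = -8

Expand innermost to outermost. Recall ⊕ takes the minimum of its arguments and ⊗ takes their sum. Working out the expression (((8 ⊕ -5) ⊗ (-3 ⊗ 0)) ⊕ ((-4 ⊗ 10) ⊗ (6 ⊗ 5))) gives -8.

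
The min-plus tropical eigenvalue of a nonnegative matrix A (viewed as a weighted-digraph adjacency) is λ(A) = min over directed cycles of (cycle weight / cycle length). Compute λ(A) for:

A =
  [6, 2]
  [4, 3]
λ(A) = 3

Enumerate directed cycles and compute their means (weight / length). Sample:
  cycle 0 → 0: weight = 6, length = 1, mean = 6/1 ≈ 6.000
  cycle 1 → 1: weight = 3, length = 1, mean = 3/1 ≈ 3.000
  cycle 0 → 1 → 0: weight = 6, length = 2, mean = 6/2 ≈ 3.000
  cycle 1 → 0 → 1: weight = 6, length = 2, mean = 6/2 ≈ 3.000
Minimum mean = 3.000, attained e.g. along the cycle 1 → 1 with weight 3 and length 1. So λ(A) = 3/1 = 3.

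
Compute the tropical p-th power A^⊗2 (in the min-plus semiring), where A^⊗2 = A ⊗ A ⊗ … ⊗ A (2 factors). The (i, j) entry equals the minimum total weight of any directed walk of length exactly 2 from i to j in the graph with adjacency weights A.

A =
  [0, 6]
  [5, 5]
A^⊗2 =
  [0, 6]
  [5, 10]

Each entry (A^⊗2)_ij equals the minimum over all length-2 walks i = v_0 → v_1 → … → v_2 = j of Σ_t A[v_t][v_{t+1}]. For example, for (i, j) = (0, 1) we minimise over 2 possible intermediate vertex sequences; the minimum is 6, attained along the walk 0 → 0 → 1.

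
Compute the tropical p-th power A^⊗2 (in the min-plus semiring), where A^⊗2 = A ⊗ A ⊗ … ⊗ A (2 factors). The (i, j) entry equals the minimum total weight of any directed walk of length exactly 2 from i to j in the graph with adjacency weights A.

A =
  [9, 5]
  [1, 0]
A^⊗2 =
  [6, 5]
  [1, 0]

Each entry (A^⊗2)_ij equals the minimum over all length-2 walks i = v_0 → v_1 → … → v_2 = j of Σ_t A[v_t][v_{t+1}]. For example, for (i, j) = (0, 1) we minimise over 2 possible intermediate vertex sequences; the minimum is 5, attained along the walk 0 → 1 → 1.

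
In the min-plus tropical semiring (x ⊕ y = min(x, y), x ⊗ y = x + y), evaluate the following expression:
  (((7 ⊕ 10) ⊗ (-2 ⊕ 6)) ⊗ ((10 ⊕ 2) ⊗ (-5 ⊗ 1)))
(((7 ⊕ 10) ⊗ (-2 ⊕ 6)) ⊗ ((10 ⊕ 2) ⊗ (-5 ⊗ 1))) = 3

Expand innermost to outermost. Recall ⊕ takes the minimum of its arguments and ⊗ takes their sum. Working out the expression (((7 ⊕ 10) ⊗ (-2 ⊕ 6)) ⊗ ((10 ⊕ 2) ⊗ (-5 ⊗ 1))) gives 3.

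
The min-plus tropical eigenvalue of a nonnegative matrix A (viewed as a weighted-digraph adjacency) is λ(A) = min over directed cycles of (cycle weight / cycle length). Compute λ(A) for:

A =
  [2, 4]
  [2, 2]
λ(A) = 2

Enumerate directed cycles and compute their means (weight / length). Sample:
  cycle 0 → 0: weight = 2, length = 1, mean = 2/1 ≈ 2.000
  cycle 1 → 1: weight = 2, length = 1, mean = 2/1 ≈ 2.000
  cycle 0 → 1 → 0: weight = 6, length = 2, mean = 6/2 ≈ 3.000
  cycle 1 → 0 → 1: weight = 6, length = 2, mean = 6/2 ≈ 3.000
Minimum mean = 2.000, attained e.g. along the cycle 0 → 0 with weight 2 and length 1. So λ(A) = 2/1 = 2.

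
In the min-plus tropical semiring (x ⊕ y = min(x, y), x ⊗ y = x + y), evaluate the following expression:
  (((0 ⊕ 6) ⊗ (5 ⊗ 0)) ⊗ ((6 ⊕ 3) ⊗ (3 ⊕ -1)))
(((0 ⊕ 6) ⊗ (5 ⊗ 0)) ⊗ ((6 ⊕ 3) ⊗ (3 ⊕ -1))) = 7

Expand innermost to outermost. Recall ⊕ takes the minimum of its arguments and ⊗ takes their sum. Working out the expression (((0 ⊕ 6) ⊗ (5 ⊗ 0)) ⊗ ((6 ⊕ 3) ⊗ (3 ⊕ -1))) gives 7.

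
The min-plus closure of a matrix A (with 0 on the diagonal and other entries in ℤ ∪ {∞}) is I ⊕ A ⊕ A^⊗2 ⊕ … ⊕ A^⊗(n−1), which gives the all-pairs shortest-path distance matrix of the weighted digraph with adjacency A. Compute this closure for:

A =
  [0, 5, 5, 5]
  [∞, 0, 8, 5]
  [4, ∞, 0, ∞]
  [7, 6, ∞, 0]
Closure =
  [0, 5, 5, 5]
  [12, 0, 8, 5]
  [4, 9, 0, 9]
  [7, 6, 12, 0]

This is the Floyd-Warshall all-pairs shortest-path computation. For each intermediate vertex k = 0, 1, …, 3, update dist[i][j] ← min(dist[i][j], dist[i][k] + dist[k][j]). The final matrix gives, for each (i, j), the minimum total weight of any directed path from i to j (possibly empty when i = j).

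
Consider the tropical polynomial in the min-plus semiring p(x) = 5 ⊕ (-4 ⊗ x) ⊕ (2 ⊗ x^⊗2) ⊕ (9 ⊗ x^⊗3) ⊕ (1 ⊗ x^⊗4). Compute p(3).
p(3) = -1

A tropical monomial a ⊗ x^⊗i evaluates to a + i · x. Evaluating each term at x = 3:
  Term 0 contributes 5 + 0 · 3 = 5
  Term 1 contributes -4 + 1 · 3 = -1
  Term 2 contributes 2 + 2 · 3 = 8
  Term 3 contributes 9 + 3 · 3 = 18
  Term 4 contributes 1 + 4 · 3 = 13
p(3) = ⊕ of these = min[5, -1, 8, 18, 13] = -1.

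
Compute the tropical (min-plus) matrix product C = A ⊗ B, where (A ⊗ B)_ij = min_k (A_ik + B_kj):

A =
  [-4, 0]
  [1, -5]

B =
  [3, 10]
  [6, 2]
A ⊗ B =
  [-1, 2]
  [1, -3]

Apply the min-plus product entry-by-entry:
  C[0][0] = min over k of (A[0][0] + B[0][0] = -4 + 3 = -1, A[0][1] + B[1][0] = 0 + 6 = 6) = -1 (attained at k = 0)
  C[0][1] = min over k of (A[0][0] + B[0][1] = -4 + 10 = 6, A[0][1] + B[1][1] = 0 + 2 = 2) = 2 (attained at k = 1)
  C[1][0] = min over k of (A[1][0] + B[0][0] = 1 + 3 = 4, A[1][1] + B[1][0] = -5 + 6 = 1) = 1 (attained at k = 1)
  C[1][1] = min over k of (A[1][0] + B[0][1] = 1 + 10 = 11, A[1][1] + B[1][1] = -5 + 2 = -3) = -3 (attained at k = 1)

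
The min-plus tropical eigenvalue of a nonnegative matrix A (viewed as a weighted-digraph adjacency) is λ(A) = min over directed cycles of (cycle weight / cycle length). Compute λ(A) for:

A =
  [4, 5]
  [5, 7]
λ(A) = 4

Enumerate directed cycles and compute their means (weight / length). Sample:
  cycle 0 → 0: weight = 4, length = 1, mean = 4/1 ≈ 4.000
  cycle 1 → 1: weight = 7, length = 1, mean = 7/1 ≈ 7.000
  cycle 0 → 1 → 0: weight = 10, length = 2, mean = 10/2 ≈ 5.000
  cycle 1 → 0 → 1: weight = 10, length = 2, mean = 10/2 ≈ 5.000
Minimum mean = 4.000, attained e.g. along the cycle 0 → 0 with weight 4 and length 1. So λ(A) = 4/1 = 4.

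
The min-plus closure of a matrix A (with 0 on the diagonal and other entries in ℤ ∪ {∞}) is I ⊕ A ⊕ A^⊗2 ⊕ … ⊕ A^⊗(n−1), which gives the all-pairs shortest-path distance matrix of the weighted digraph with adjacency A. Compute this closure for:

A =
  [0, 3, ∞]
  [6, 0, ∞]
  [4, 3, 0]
Closure =
  [0, 3, ∞]
  [6, 0, ∞]
  [4, 3, 0]

This is the Floyd-Warshall all-pairs shortest-path computation. For each intermediate vertex k = 0, 1, …, 2, update dist[i][j] ← min(dist[i][j], dist[i][k] + dist[k][j]). The final matrix gives, for each (i, j), the minimum total weight of any directed path from i to j (possibly empty when i = j).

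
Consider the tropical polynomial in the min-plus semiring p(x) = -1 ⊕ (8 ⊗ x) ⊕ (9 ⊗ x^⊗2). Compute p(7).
p(7) = -1

A tropical monomial a ⊗ x^⊗i evaluates to a + i · x. Evaluating each term at x = 7:
  Term 0 contributes -1 + 0 · 7 = -1
  Term 1 contributes 8 + 1 · 7 = 15
  Term 2 contributes 9 + 2 · 7 = 23
p(7) = ⊕ of these = min[-1, 15, 23] = -1.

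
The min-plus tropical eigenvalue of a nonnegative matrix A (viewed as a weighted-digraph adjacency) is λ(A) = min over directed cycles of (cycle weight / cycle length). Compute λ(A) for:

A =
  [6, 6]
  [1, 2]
λ(A) = 2

Enumerate directed cycles and compute their means (weight / length). Sample:
  cycle 0 → 0: weight = 6, length = 1, mean = 6/1 ≈ 6.000
  cycle 1 → 1: weight = 2, length = 1, mean = 2/1 ≈ 2.000
  cycle 0 → 1 → 0: weight = 7, length = 2, mean = 7/2 ≈ 3.500
  cycle 1 → 0 → 1: weight = 7, length = 2, mean = 7/2 ≈ 3.500
Minimum mean = 2.000, attained e.g. along the cycle 1 → 1 with weight 2 and length 1. So λ(A) = 2/1 = 2.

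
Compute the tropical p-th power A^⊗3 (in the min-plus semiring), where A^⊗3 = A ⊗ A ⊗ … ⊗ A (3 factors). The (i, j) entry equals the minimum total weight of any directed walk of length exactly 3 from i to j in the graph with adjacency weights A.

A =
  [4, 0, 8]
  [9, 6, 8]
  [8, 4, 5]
A^⊗3 =
  [12, 8, 12]
  [17, 13, 17]
  [16, 12, 15]

Each entry (A^⊗3)_ij equals the minimum over all length-3 walks i = v_0 → v_1 → … → v_3 = j of Σ_t A[v_t][v_{t+1}]. For example, for (i, j) = (0, 2) we minimise over 9 possible intermediate vertex sequences; the minimum is 12, attained along the walk 0 → 0 → 1 → 2.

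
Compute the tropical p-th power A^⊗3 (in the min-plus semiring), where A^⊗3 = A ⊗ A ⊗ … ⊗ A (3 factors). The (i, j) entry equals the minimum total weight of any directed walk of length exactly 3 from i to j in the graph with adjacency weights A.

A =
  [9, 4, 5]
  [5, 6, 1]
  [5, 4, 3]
A^⊗3 =
  [10, 9, 8]
  [9, 8, 6]
  [10, 9, 8]

Each entry (A^⊗3)_ij equals the minimum over all length-3 walks i = v_0 → v_1 → … → v_3 = j of Σ_t A[v_t][v_{t+1}]. For example, for (i, j) = (0, 2) we minimise over 9 possible intermediate vertex sequences; the minimum is 8, attained along the walk 0 → 1 → 2 → 2.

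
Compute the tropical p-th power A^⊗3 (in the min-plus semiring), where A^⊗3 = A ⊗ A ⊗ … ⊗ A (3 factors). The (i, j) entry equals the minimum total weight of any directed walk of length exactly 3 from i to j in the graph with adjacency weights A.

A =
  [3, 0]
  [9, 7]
A^⊗3 =
  [9, 6]
  [15, 12]

Each entry (A^⊗3)_ij equals the minimum over all length-3 walks i = v_0 → v_1 → … → v_3 = j of Σ_t A[v_t][v_{t+1}]. For example, for (i, j) = (0, 1) we minimise over 4 possible intermediate vertex sequences; the minimum is 6, attained along the walk 0 → 0 → 0 → 1.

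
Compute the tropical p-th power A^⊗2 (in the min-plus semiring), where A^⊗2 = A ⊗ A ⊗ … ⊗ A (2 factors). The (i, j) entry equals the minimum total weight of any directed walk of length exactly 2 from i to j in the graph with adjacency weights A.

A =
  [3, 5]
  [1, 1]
A^⊗2 =
  [6, 6]
  [2, 2]

Each entry (A^⊗2)_ij equals the minimum over all length-2 walks i = v_0 → v_1 → … → v_2 = j of Σ_t A[v_t][v_{t+1}]. For example, for (i, j) = (0, 1) we minimise over 2 possible intermediate vertex sequences; the minimum is 6, attained along the walk 0 → 1 → 1.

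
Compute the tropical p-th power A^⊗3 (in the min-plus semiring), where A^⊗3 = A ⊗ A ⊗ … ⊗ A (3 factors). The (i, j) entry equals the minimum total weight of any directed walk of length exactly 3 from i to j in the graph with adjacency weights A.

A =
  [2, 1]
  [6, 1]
A^⊗3 =
  [6, 3]
  [8, 3]

Each entry (A^⊗3)_ij equals the minimum over all length-3 walks i = v_0 → v_1 → … → v_3 = j of Σ_t A[v_t][v_{t+1}]. For example, for (i, j) = (0, 1) we minimise over 4 possible intermediate vertex sequences; the minimum is 3, attained along the walk 0 → 1 → 1 → 1.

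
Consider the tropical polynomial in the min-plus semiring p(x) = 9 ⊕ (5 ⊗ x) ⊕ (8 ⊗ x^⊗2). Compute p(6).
p(6) = 9

A tropical monomial a ⊗ x^⊗i evaluates to a + i · x. Evaluating each term at x = 6:
  Term 0 contributes 9 + 0 · 6 = 9
  Term 1 contributes 5 + 1 · 6 = 11
  Term 2 contributes 8 + 2 · 6 = 20
p(6) = ⊕ of these = min[9, 11, 20] = 9.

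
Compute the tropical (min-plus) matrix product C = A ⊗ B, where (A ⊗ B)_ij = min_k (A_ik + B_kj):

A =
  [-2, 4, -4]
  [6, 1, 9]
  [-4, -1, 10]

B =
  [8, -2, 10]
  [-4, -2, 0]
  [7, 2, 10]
A ⊗ B =
  [0, -4, 4]
  [-3, -1, 1]
  [-5, -6, -1]

Apply the min-plus product entry-by-entry:
  C[0][0] = min over k of (A[0][0] + B[0][0] = -2 + 8 = 6, A[0][1] + B[1][0] = 4 + -4 = 0, A[0][2] + B[2][0] = -4 + 7 = 3) = 0 (attained at k = 1)
  C[0][1] = min over k of (A[0][0] + B[0][1] = -2 + -2 = -4, A[0][1] + B[1][1] = 4 + -2 = 2, A[0][2] + B[2][1] = -4 + 2 = -2) = -4 (attained at k = 0)
  C[0][2] = min over k of (A[0][0] + B[0][2] = -2 + 10 = 8, A[0][1] + B[1][2] = 4 + 0 = 4, A[0][2] + B[2][2] = -4 + 10 = 6) = 4 (attained at k = 1)
  C[1][0] = min over k of (A[1][0] + B[0][0] = 6 + 8 = 14, A[1][1] + B[1][0] = 1 + -4 = -3, A[1][2] + B[2][0] = 9 + 7 = 16) = -3 (attained at k = 1)
  C[1][1] = min over k of (A[1][0] + B[0][1] = 6 + -2 = 4, A[1][1] + B[1][1] = 1 + -2 = -1, A[1][2] + B[2][1] = 9 + 2 = 11) = -1 (attained at k = 1)
  C[1][2] = min over k of (A[1][0] + B[0][2] = 6 + 10 = 16, A[1][1] + B[1][2] = 1 + 0 = 1, A[1][2] + B[2][2] = 9 + 10 = 19) = 1 (attained at k = 1)
  C[2][0] = min over k of (A[2][0] + B[0][0] = -4 + 8 = 4, A[2][1] + B[1][0] = -1 + -4 = -5, A[2][2] + B[2][0] = 10 + 7 = 17) = -5 (attained at k = 1)
  C[2][1] = min over k of (A[2][0] + B[0][1] = -4 + -2 = -6, A[2][1] + B[1][1] = -1 + -2 = -3, A[2][2] + B[2][1] = 10 + 2 = 12) = -6 (attained at k = 0)
  C[2][2] = min over k of (A[2][0] + B[0][2] = -4 + 10 = 6, A[2][1] + B[1][2] = -1 + 0 = -1, A[2][2] + B[2][2] = 10 + 10 = 20) = -1 (attained at k = 1)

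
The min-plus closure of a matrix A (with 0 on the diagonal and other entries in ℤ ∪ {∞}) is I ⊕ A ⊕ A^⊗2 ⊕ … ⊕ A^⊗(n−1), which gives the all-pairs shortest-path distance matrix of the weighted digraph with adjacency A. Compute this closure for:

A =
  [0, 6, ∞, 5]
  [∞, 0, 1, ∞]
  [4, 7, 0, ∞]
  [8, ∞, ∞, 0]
Closure =
  [0, 6, 7, 5]
  [5, 0, 1, 10]
  [4, 7, 0, 9]
  [8, 14, 15, 0]

This is the Floyd-Warshall all-pairs shortest-path computation. For each intermediate vertex k = 0, 1, …, 3, update dist[i][j] ← min(dist[i][j], dist[i][k] + dist[k][j]). The final matrix gives, for each (i, j), the minimum total weight of any directed path from i to j (possibly empty when i = j).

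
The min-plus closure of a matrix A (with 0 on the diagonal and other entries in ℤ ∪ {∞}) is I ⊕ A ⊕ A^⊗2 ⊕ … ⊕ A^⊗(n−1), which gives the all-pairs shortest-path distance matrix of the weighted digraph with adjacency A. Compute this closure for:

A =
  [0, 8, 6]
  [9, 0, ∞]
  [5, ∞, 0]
Closure =
  [0, 8, 6]
  [9, 0, 15]
  [5, 13, 0]

This is the Floyd-Warshall all-pairs shortest-path computation. For each intermediate vertex k = 0, 1, …, 2, update dist[i][j] ← min(dist[i][j], dist[i][k] + dist[k][j]). The final matrix gives, for each (i, j), the minimum total weight of any directed path from i to j (possibly empty when i = j).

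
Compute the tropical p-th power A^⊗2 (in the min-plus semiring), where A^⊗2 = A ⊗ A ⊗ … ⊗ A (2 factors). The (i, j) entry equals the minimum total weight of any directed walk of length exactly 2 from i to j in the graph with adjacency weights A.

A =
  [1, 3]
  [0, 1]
A^⊗2 =
  [2, 4]
  [1, 2]

Each entry (A^⊗2)_ij equals the minimum over all length-2 walks i = v_0 → v_1 → … → v_2 = j of Σ_t A[v_t][v_{t+1}]. For example, for (i, j) = (0, 1) we minimise over 2 possible intermediate vertex sequences; the minimum is 4, attained along the walk 0 → 0 → 1.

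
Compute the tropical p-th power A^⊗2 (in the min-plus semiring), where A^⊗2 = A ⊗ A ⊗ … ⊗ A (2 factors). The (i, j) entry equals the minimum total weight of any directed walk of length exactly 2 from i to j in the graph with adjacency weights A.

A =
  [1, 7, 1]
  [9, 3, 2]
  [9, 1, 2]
A^⊗2 =
  [2, 2, 2]
  [10, 3, 4]
  [10, 3, 3]

Each entry (A^⊗2)_ij equals the minimum over all length-2 walks i = v_0 → v_1 → … → v_2 = j of Σ_t A[v_t][v_{t+1}]. For example, for (i, j) = (0, 2) we minimise over 3 possible intermediate vertex sequences; the minimum is 2, attained along the walk 0 → 0 → 2.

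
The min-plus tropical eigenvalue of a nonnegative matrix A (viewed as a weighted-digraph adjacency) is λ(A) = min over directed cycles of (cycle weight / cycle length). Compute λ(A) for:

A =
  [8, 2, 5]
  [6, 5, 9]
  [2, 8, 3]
λ(A) = 3

Enumerate directed cycles and compute their means (weight / length). Sample:
  cycle 0 → 0: weight = 8, length = 1, mean = 8/1 ≈ 8.000
  cycle 1 → 1: weight = 5, length = 1, mean = 5/1 ≈ 5.000
  cycle 2 → 2: weight = 3, length = 1, mean = 3/1 ≈ 3.000
  cycle 0 → 1 → 0: weight = 8, length = 2, mean = 8/2 ≈ 4.000
  cycle 0 → 2 → 0: weight = 7, length = 2, mean = 7/2 ≈ 3.500
  cycle 1 → 0 → 1: weight = 8, length = 2, mean = 8/2 ≈ 4.000
Minimum mean = 3.000, attained e.g. along the cycle 2 → 2 with weight 3 and length 1. So λ(A) = 3/1 = 3.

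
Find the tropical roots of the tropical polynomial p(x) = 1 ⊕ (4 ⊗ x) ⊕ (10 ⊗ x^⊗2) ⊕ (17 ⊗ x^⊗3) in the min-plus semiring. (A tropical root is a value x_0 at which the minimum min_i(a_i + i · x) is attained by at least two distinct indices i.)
Roots: {-7, -6, -3}

Each tropical root is a break point of the lower envelope of the lines y = a_i + i · x (there are 4 lines, with slopes 0, 1, ..., 3). Only the lines that attain the minimum somewhere contribute to roots; other lines are dominated. Here the surviving (envelope) indices are i = 3, i = 2, i = 1, i = 0.
Intersections between consecutive envelope lines give the roots: for adjacent envelope indices i < j the intersection is x = (a_i − a_j) / (j − i). Reading off the sorted break points: {-7, -6, -3}.
Verification: at each break x_0, at least two indices attain the minimum of min_i(a_i + i · x_0).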